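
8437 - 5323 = 3114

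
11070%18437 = 11070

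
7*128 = 896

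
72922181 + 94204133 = 167126314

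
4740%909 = 195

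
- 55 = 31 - 86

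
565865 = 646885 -81020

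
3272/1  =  3272 = 3272.00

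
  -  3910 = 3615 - 7525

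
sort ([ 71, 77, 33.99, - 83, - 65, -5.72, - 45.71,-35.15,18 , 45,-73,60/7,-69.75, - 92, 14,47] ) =[ - 92,-83, - 73 , - 69.75, - 65,-45.71, - 35.15 , - 5.72, 60/7,14,18,33.99,  45 , 47,  71,77]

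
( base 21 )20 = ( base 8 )52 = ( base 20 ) 22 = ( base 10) 42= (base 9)46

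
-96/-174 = 16/29 = 0.55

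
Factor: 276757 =13^1 * 61^1*  349^1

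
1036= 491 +545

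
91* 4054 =368914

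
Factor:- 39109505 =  - 5^1*19^1*411679^1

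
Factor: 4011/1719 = 3^ ( - 1)*7^1 = 7/3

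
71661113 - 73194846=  - 1533733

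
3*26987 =80961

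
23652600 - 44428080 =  - 20775480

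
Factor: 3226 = 2^1*1613^1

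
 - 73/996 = - 1 + 923/996 = - 0.07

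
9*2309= 20781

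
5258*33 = 173514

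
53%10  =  3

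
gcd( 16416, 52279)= 1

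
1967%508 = 443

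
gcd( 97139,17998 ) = 1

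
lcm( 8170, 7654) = 727130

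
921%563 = 358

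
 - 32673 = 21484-54157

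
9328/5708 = 1 + 905/1427 = 1.63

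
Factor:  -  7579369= - 7^2*154681^1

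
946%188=6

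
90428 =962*94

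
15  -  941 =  - 926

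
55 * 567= 31185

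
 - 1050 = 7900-8950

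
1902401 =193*9857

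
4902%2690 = 2212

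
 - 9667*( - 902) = 8719634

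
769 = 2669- 1900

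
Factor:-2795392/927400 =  - 2^4*5^( - 2)*4637^ ( - 1 ) * 21839^1 = - 349424/115925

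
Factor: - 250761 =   -  3^1*7^1 * 11941^1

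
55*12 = 660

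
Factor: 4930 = 2^1 * 5^1* 17^1*29^1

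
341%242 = 99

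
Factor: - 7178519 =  - 271^1*26489^1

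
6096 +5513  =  11609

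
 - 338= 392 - 730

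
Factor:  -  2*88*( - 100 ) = 2^6 * 5^2*11^1 = 17600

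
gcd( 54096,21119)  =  49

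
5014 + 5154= 10168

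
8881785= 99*89715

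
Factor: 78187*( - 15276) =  - 2^2*3^1*19^1*41^1*67^1*1907^1 = - 1194384612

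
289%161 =128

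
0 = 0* (-156)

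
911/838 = 1 + 73/838 = 1.09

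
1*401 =401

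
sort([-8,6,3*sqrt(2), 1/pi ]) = [- 8,1/pi,3*sqrt( 2),6] 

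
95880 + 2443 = 98323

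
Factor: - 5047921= - 5047921^1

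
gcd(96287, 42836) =1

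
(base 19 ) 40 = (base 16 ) 4c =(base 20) 3G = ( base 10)76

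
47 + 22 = 69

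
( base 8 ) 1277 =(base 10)703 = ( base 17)276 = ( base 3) 222001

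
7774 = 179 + 7595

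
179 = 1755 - 1576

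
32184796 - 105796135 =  - 73611339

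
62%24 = 14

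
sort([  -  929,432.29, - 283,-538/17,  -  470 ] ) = [ - 929,-470,-283, - 538/17,432.29 ] 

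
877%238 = 163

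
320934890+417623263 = 738558153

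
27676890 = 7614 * 3635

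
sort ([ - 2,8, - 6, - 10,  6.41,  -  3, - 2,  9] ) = [ - 10, - 6, -3,  -  2, - 2,  6.41, 8, 9]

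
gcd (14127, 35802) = 51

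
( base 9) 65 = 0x3b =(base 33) 1q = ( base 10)59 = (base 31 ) 1S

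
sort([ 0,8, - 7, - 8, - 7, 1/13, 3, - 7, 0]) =[ - 8, - 7, - 7, - 7, 0, 0, 1/13, 3,  8 ] 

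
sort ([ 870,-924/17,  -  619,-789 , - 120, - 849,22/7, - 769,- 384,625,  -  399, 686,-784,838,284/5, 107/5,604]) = [  -  849, - 789,-784,-769, - 619,  -  399,  -  384, - 120,  -  924/17,22/7,107/5,284/5,  604,625, 686,838, 870]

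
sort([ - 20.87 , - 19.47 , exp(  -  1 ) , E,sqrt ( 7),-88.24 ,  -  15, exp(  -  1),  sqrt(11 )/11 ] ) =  [-88.24,  -  20.87 ,- 19.47,-15, sqrt(11)/11, exp(-1),exp(  -  1),  sqrt(7), E] 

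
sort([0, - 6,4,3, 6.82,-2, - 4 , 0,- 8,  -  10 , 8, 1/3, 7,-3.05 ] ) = [ - 10, - 8, - 6, -4, - 3.05, - 2 , 0, 0,1/3, 3, 4, 6.82, 7, 8]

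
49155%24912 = 24243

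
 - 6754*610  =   - 4119940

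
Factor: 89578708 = 2^2*173^1*129449^1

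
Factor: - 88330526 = -2^1*283^1*156061^1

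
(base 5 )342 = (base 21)4D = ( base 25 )3m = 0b1100001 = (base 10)97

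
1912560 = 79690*24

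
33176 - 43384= - 10208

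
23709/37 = 640+ 29/37  =  640.78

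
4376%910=736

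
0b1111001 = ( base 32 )3p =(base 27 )4d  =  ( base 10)121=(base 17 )72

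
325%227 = 98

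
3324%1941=1383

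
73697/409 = 73697/409 = 180.19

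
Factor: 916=2^2*229^1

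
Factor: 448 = 2^6*7^1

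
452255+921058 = 1373313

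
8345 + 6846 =15191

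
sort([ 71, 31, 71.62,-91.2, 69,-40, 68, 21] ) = [ - 91.2, - 40,21,  31,68,69,71, 71.62] 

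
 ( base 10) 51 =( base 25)21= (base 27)1O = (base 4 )303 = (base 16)33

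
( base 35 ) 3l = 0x7e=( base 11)105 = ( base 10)126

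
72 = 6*12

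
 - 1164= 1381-2545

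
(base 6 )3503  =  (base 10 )831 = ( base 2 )1100111111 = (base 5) 11311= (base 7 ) 2265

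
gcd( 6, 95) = 1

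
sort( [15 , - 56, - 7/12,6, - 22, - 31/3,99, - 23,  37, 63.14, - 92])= [ - 92,-56,-23, - 22,  -  31/3 , - 7/12,6, 15,37,63.14,99]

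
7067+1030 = 8097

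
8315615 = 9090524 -774909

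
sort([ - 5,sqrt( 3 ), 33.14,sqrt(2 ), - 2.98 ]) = [ - 5, - 2.98, sqrt( 2), sqrt( 3), 33.14]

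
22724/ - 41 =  - 22724/41= - 554.24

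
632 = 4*158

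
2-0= 2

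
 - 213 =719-932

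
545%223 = 99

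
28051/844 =33 + 199/844 = 33.24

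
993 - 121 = 872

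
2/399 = 2/399= 0.01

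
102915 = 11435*9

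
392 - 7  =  385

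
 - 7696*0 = 0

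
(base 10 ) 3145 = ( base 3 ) 11022111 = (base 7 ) 12112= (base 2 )110001001001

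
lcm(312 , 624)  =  624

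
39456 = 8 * 4932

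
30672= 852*36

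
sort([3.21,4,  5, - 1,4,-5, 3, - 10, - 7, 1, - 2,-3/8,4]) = [ - 10, - 7, - 5, - 2, - 1, - 3/8 , 1, 3, 3.21,4 , 4, 4, 5]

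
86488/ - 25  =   - 3460 + 12/25 =- 3459.52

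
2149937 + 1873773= 4023710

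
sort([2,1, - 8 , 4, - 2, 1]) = [ - 8 , - 2 , 1, 1 , 2 , 4 ]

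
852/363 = 284/121=2.35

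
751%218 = 97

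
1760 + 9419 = 11179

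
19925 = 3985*5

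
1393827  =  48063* 29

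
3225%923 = 456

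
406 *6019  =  2443714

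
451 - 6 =445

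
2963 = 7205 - 4242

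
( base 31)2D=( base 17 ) 47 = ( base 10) 75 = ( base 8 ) 113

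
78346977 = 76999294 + 1347683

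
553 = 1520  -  967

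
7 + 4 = 11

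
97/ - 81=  - 2 + 65/81  =  - 1.20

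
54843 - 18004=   36839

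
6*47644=285864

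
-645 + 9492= 8847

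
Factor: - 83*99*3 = -24651=-3^3*11^1*83^1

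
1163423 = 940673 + 222750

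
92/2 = 46 = 46.00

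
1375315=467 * 2945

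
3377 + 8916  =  12293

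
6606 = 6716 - 110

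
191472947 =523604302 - 332131355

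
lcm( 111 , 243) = 8991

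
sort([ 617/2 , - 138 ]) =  [-138,  617/2] 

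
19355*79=1529045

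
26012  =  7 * 3716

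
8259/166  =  49 + 125/166 = 49.75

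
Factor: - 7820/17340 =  - 23/51 = -3^( - 1) * 17^(-1 )*23^1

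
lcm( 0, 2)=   0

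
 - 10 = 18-28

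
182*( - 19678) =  - 3581396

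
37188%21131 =16057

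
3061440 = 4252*720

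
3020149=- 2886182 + 5906331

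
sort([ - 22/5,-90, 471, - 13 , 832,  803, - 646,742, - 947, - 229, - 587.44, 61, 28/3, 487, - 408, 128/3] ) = [  -  947,  -  646, - 587.44 , - 408, - 229,-90, - 13 ,  -  22/5, 28/3,128/3, 61 , 471, 487, 742, 803, 832] 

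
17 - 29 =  - 12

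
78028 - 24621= 53407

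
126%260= 126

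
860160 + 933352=1793512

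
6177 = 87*71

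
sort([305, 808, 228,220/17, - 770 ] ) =[ - 770, 220/17, 228, 305,  808]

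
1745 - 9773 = -8028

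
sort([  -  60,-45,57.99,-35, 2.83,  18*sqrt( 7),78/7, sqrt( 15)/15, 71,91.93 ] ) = [  -  60, -45,-35,sqrt(15) /15, 2.83,78/7, 18*sqrt( 7 ),57.99,71,91.93 ]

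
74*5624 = 416176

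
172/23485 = 172/23485= 0.01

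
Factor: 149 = 149^1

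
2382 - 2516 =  - 134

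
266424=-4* ( - 66606 ) 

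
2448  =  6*408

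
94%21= 10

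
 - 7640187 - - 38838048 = 31197861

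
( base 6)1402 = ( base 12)262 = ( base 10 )362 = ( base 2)101101010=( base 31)bl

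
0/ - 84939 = 0/1 = - 0.00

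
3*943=2829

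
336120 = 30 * 11204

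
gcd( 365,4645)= 5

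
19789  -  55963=  -  36174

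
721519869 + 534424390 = 1255944259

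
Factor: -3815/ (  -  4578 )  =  2^ (  -  1) * 3^(  -  1 )*5^1  =  5/6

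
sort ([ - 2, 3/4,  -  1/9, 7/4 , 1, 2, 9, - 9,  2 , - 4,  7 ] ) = [  -  9, - 4, - 2,  -  1/9,  3/4, 1, 7/4, 2, 2,7, 9 ] 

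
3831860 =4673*820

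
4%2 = 0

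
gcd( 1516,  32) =4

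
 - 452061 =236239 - 688300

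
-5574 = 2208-7782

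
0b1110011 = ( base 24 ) 4j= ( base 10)115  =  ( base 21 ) 5A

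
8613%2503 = 1104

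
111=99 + 12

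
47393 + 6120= 53513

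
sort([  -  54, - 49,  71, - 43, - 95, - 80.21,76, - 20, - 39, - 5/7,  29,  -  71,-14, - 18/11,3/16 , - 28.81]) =[- 95, - 80.21, - 71, - 54,-49, - 43,  -  39 , - 28.81,-20, - 14,-18/11,  -  5/7,3/16,29, 71,76] 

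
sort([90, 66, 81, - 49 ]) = [ - 49,66, 81, 90]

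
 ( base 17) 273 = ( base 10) 700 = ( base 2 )1010111100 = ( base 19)1hg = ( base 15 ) 31a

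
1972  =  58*34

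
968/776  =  121/97 = 1.25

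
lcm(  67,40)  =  2680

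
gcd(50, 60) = 10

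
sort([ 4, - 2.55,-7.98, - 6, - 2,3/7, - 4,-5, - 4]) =[ - 7.98, - 6,  -  5,-4, - 4,-2.55,  -  2,3/7,4]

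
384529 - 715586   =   - 331057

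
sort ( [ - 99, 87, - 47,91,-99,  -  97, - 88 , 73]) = [-99, - 99,-97, - 88,-47, 73, 87, 91]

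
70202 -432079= - 361877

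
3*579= 1737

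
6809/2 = 6809/2 = 3404.50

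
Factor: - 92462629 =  - 7^1*109^1 * 179^1*677^1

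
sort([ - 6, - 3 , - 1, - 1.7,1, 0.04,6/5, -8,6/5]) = [  -  8, - 6, - 3,-1.7,  -  1,  0.04,1, 6/5,6/5]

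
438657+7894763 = 8333420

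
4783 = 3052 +1731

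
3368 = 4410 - 1042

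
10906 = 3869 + 7037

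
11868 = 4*2967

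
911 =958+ - 47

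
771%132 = 111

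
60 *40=2400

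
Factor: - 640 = - 2^7 * 5^1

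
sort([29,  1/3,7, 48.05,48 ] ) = [ 1/3,  7, 29, 48,48.05 ]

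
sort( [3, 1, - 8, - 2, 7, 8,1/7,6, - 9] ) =[ - 9,-8, - 2, 1/7, 1 , 3,6, 7,8] 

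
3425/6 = 570+5/6 = 570.83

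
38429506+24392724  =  62822230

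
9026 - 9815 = -789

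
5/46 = 5/46 = 0.11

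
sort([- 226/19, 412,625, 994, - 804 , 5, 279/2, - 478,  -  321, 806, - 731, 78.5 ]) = [-804 , - 731 ,  -  478,  -  321, - 226/19,  5,78.5 , 279/2, 412,625,  806 , 994]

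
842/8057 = 842/8057  =  0.10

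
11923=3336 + 8587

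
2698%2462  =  236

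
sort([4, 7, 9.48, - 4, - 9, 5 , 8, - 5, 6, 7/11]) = [-9, - 5, - 4,7/11, 4, 5,6, 7,8, 9.48 ] 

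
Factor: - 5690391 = -3^1*7^1  *  31^1*8741^1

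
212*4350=922200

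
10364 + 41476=51840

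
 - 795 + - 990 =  - 1785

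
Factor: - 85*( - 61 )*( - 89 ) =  - 461465 = - 5^1 * 17^1*61^1*89^1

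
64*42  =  2688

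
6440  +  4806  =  11246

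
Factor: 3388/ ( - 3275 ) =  - 2^2 * 5^ ( - 2)*7^1*11^2* 131^ ( - 1) 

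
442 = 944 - 502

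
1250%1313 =1250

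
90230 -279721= - 189491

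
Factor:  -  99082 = -2^1*107^1*463^1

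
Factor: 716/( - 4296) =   -  1/6 = - 2^( - 1 ) *3^( - 1 )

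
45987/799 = 57+ 444/799 = 57.56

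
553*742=410326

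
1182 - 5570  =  - 4388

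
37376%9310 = 136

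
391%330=61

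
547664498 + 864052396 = 1411716894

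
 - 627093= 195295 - 822388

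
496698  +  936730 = 1433428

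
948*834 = 790632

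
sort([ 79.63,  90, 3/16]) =[ 3/16 , 79.63 , 90]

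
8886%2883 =237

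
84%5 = 4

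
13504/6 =6752/3  =  2250.67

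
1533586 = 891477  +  642109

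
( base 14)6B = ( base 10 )95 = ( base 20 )4F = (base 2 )1011111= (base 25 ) 3K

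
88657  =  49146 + 39511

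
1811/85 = 21 + 26/85 = 21.31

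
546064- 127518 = 418546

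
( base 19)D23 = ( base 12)28a6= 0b1001001111110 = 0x127e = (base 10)4734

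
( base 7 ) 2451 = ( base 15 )413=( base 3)1021000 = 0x396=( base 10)918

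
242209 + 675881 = 918090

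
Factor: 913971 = 3^1*17^1*17921^1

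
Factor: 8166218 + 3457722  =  2^2*5^1*581197^1 = 11623940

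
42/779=42/779 = 0.05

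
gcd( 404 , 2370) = 2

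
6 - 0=6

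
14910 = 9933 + 4977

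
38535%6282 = 843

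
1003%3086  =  1003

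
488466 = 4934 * 99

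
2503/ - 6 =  - 418 +5/6 = - 417.17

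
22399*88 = 1971112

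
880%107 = 24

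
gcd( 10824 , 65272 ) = 328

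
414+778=1192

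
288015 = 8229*35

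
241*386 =93026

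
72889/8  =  9111 + 1/8  =  9111.12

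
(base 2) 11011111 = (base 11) 193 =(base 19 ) be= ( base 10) 223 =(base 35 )6D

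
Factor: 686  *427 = 2^1*7^4 * 61^1 = 292922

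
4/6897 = 4/6897 = 0.00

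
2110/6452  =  1055/3226 = 0.33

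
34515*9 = 310635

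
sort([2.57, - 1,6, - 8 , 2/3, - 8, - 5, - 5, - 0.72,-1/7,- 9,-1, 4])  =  [ - 9, - 8, - 8,  -  5, - 5, - 1, - 1, - 0.72,  -  1/7,2/3, 2.57,4,6 ]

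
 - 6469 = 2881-9350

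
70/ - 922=  -  35/461 = -0.08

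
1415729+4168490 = 5584219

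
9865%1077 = 172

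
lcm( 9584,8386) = 67088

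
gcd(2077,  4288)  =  67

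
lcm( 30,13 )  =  390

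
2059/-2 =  - 1030 + 1/2 = - 1029.50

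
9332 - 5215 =4117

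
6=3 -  - 3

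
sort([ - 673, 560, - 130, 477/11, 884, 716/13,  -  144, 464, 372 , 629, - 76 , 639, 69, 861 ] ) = [-673, - 144,-130,  -  76, 477/11, 716/13,69, 372,464, 560 , 629, 639,861,884] 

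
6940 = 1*6940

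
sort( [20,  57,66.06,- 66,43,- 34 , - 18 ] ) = [- 66, - 34, - 18,20 , 43,57,  66.06]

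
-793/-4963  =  793/4963 = 0.16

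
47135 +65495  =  112630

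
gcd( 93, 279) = 93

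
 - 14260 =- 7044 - 7216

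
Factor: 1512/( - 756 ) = -2 = - 2^1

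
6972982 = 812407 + 6160575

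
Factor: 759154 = 2^1*11^2*3137^1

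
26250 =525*50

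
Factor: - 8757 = - 3^2*7^1*139^1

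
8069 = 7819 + 250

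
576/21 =27 + 3/7 = 27.43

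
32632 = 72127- 39495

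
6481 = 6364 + 117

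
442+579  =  1021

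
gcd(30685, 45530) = 5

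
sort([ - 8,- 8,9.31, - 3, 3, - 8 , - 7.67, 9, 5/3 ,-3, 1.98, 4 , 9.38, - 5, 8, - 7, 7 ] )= [ - 8, - 8,- 8, - 7.67, - 7  , -5 ,  -  3, - 3,5/3 , 1.98,3,4, 7, 8, 9, 9.31, 9.38]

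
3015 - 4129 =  - 1114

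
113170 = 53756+59414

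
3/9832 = 3/9832 =0.00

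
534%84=30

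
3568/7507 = 3568/7507 = 0.48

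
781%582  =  199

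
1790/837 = 1790/837 = 2.14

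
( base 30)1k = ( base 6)122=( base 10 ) 50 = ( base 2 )110010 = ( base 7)101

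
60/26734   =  30/13367 = 0.00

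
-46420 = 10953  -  57373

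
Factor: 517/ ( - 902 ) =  - 2^ ( - 1 )* 41^( - 1)* 47^1 =- 47/82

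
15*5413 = 81195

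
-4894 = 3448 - 8342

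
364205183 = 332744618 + 31460565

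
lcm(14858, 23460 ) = 445740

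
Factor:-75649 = -7^1*101^1  *107^1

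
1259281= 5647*223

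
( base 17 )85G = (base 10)2413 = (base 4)211231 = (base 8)4555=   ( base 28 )325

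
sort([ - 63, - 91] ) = [  -  91,  -  63]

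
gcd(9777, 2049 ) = 3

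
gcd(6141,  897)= 69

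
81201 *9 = 730809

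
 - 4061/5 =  - 4061/5 = - 812.20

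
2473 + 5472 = 7945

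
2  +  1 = 3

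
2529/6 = 843/2 = 421.50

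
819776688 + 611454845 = 1431231533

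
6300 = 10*630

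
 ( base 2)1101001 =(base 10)105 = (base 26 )41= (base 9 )126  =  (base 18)5F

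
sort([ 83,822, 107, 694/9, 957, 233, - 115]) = [ - 115, 694/9, 83, 107, 233, 822 , 957]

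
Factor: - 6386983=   -19^1*336157^1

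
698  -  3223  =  - 2525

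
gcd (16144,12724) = 4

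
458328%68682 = 46236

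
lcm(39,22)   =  858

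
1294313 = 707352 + 586961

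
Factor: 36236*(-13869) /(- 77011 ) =502557084/77011 = 2^2 * 3^2*11^(-1)*23^1 * 67^1*7001^( - 1 ) * 9059^1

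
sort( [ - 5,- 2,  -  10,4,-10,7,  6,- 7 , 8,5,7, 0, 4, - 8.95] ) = [ - 10, - 10, - 8.95, - 7, - 5, - 2, 0, 4, 4, 5,  6,7, 7,8]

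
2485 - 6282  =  -3797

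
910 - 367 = 543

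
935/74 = 935/74  =  12.64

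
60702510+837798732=898501242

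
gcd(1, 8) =1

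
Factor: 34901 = 17^1*2053^1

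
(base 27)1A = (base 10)37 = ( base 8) 45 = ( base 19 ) 1I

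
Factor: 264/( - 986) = -132/493 = - 2^2 * 3^1*11^1*17^( - 1) *29^( - 1) 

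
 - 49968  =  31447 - 81415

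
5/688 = 5/688  =  0.01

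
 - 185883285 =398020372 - 583903657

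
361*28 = 10108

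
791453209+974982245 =1766435454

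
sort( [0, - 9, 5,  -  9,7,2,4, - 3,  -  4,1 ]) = [ - 9, - 9, - 4, - 3,0,1, 2,4,5,7] 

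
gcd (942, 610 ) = 2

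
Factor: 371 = 7^1 * 53^1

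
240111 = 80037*3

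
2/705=2/705 = 0.00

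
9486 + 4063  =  13549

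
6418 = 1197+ 5221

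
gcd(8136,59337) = 9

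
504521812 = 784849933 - 280328121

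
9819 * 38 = 373122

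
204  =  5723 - 5519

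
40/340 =2/17 = 0.12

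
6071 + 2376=8447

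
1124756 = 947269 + 177487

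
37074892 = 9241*4012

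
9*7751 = 69759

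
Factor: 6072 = 2^3*3^1 * 11^1*23^1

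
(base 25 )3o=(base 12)83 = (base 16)63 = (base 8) 143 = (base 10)99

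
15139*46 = 696394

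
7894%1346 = 1164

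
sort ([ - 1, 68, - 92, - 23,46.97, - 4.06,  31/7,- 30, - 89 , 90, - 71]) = [ - 92,- 89, - 71, - 30, - 23, - 4.06 , - 1,31/7, 46.97, 68, 90]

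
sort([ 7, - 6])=[-6,7]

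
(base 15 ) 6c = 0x66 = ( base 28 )3I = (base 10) 102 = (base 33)33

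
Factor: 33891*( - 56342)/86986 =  - 3^1*11^2*13^2*23^( - 1)*31^( - 1)*61^( - 1 )*79^1*197^1 = -  954743361/43493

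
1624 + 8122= 9746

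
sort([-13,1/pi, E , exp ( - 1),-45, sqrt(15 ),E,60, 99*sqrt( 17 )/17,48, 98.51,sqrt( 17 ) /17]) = [ - 45,-13,sqrt(17) /17, 1/pi, exp(-1), E,E, sqrt(15), 99*sqrt( 17 )/17,48, 60, 98.51]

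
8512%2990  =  2532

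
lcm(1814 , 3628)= 3628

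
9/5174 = 9/5174 = 0.00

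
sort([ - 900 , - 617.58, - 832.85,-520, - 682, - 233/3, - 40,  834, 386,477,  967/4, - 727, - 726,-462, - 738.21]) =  [ - 900, - 832.85,-738.21,  -  727, - 726,-682, - 617.58 , - 520, - 462, - 233/3, - 40,967/4,386,477,834]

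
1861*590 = 1097990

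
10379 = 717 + 9662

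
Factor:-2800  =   - 2^4*5^2*7^1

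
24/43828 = 6/10957 = 0.00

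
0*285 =0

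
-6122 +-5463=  - 11585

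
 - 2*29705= - 59410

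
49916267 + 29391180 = 79307447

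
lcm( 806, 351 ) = 21762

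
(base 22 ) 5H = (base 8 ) 177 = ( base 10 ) 127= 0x7f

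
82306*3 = 246918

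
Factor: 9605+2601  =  2^1*17^1*359^1 = 12206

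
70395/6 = 23465/2 = 11732.50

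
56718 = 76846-20128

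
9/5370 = 3/1790 = 0.00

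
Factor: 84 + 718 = 802 = 2^1*401^1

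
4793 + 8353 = 13146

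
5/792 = 5/792 = 0.01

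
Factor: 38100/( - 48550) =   -  762/971 = -  2^1*3^1*127^1*971^(-1)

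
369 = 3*123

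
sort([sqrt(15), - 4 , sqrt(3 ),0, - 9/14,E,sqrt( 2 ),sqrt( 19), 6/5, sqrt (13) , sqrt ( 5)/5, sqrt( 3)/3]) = [ -4, - 9/14,0 , sqrt ( 5)/5 , sqrt( 3 )/3, 6/5,sqrt( 2),  sqrt(3),E , sqrt( 13 ),sqrt( 15 ),sqrt(19)]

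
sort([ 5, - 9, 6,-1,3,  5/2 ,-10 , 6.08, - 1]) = [- 10,-9, - 1,  -  1,  5/2,3, 5,6,6.08 ] 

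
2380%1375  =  1005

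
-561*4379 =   -  2456619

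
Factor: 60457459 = 60457459^1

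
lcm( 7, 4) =28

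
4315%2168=2147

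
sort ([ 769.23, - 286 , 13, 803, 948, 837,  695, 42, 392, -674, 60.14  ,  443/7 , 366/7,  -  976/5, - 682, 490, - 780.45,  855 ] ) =[ - 780.45,-682, - 674,  -  286,-976/5, 13 , 42, 366/7, 60.14,443/7,392,490, 695,769.23, 803, 837,  855, 948 ]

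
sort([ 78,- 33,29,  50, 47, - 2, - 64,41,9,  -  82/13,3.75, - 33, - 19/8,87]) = [ - 64, - 33, - 33, - 82/13, - 19/8, - 2, 3.75,9,29, 41 , 47,50, 78,87 ] 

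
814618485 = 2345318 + 812273167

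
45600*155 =7068000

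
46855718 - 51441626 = - 4585908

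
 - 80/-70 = 1 + 1/7= 1.14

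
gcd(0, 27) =27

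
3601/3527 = 1 + 74/3527  =  1.02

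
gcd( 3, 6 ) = 3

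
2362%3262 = 2362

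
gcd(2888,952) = 8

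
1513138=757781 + 755357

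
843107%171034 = 158971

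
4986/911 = 5+431/911 = 5.47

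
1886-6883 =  - 4997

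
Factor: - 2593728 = -2^6*3^3 * 19^1*79^1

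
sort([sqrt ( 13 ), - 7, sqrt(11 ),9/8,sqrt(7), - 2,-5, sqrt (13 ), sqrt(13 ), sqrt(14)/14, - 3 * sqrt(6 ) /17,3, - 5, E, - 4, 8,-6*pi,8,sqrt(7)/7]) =[ - 6*pi, - 7,  -  5, - 5, - 4 , - 2, - 3*sqrt( 6 )/17, sqrt( 14 ) /14, sqrt(7)/7, 9/8, sqrt(7),E,3, sqrt(11), sqrt (13),  sqrt( 13 ), sqrt( 13 ), 8,8]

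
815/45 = 18 + 1/9 = 18.11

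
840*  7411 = 6225240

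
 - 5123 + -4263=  - 9386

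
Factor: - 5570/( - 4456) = 5/4 = 2^ ( - 2 )*5^1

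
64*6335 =405440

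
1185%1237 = 1185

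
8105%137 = 22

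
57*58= 3306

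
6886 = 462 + 6424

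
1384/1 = 1384 = 1384.00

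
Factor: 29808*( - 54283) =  - 1618067664 = -  2^4 * 3^4 * 19^1*23^1* 2857^1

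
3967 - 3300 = 667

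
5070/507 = 10 = 10.00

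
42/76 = 21/38 = 0.55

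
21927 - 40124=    - 18197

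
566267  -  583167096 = -582600829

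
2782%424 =238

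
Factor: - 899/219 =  - 3^( -1)*29^1*31^1*73^( - 1)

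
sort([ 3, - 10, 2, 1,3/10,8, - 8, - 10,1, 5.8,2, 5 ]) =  [ - 10 , - 10, - 8,3/10 , 1, 1,2,2,  3, 5,  5.8 , 8]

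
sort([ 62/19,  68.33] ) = [ 62/19,68.33 ]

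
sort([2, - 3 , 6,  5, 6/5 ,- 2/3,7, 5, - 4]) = [ - 4,-3, - 2/3,6/5, 2, 5, 5 , 6, 7 ] 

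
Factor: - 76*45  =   - 3420 = - 2^2*3^2*5^1 *19^1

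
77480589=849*91261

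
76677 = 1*76677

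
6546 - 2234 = 4312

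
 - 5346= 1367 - 6713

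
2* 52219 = 104438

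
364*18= 6552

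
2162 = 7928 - 5766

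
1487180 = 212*7015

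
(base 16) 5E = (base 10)94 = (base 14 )6a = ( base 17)59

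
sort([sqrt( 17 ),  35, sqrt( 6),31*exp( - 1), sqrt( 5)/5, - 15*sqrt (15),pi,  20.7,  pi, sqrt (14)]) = [ - 15*sqrt(15), sqrt( 5)/5,sqrt( 6), pi, pi , sqrt( 14 ), sqrt (17),  31* exp( - 1), 20.7,35]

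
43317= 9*4813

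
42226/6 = 21113/3 =7037.67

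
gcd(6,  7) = 1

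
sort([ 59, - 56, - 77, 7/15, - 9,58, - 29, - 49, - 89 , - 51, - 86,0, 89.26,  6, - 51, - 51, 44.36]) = [ - 89,  -  86,-77, -56  ,-51, - 51, -51,-49 , - 29, - 9, 0, 7/15,6,44.36, 58,  59,89.26] 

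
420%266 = 154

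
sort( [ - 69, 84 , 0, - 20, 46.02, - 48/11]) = [ - 69, - 20,  -  48/11, 0,46.02,84] 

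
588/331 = 588/331= 1.78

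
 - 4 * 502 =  - 2008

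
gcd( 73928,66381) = 1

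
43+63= 106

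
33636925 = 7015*4795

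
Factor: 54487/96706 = 2^( -1)*23^2*103^1*48353^( - 1 ) 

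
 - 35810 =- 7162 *5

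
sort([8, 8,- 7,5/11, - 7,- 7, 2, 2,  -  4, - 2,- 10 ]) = [ - 10, - 7, - 7, - 7, - 4, - 2, 5/11, 2,2, 8, 8 ] 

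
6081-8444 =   -  2363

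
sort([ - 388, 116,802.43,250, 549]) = [ - 388,116 , 250,  549 , 802.43]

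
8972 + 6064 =15036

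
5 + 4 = 9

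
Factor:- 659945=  - 5^1* 11^1 * 13^2*71^1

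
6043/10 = 604 + 3/10 =604.30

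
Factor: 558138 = 2^1*3^1*7^1*97^1*137^1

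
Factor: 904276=2^2 *181^1* 1249^1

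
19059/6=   6353/2 = 3176.50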